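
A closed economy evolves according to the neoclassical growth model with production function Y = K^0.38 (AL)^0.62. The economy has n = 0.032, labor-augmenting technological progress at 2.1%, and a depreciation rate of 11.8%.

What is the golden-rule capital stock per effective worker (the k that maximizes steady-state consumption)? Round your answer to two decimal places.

The golden rule sets f'(k) = n + g + δ, i.e. α·k^(α−1) = n + g + δ.
So k^(1−α) = α / (n + g + δ) = 0.38 / 0.171 = 2.2222.
k_gold = 2.2222^(1/0.62) ≈ 3.6252

k_gold ≈ 3.63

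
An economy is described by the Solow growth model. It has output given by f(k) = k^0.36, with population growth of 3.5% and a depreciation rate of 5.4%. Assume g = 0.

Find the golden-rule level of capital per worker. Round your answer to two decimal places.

The golden rule sets f'(k) = n + δ, i.e. α·k^(α−1) = n + δ.
So k^(1−α) = α / (n + δ) = 0.36 / 0.089 = 4.0449.
k_gold = 4.0449^(1/0.64) ≈ 8.8776

k_gold ≈ 8.88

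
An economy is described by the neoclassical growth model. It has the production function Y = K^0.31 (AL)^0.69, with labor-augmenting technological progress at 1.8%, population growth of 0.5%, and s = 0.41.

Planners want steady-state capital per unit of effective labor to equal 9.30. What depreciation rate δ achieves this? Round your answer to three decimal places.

In steady state, investment equals break-even investment: s·k^α = (n + g + δ)·k.
So s / (n + g + δ) = (k*)^(1−α) = 9.30^0.69 = 4.6586.
Therefore n + g + δ = s / 4.6586 = 0.41 / 4.6586 = 0.0880, so δ = 0.0880 − 0.023 = 0.0650.

δ ≈ 0.065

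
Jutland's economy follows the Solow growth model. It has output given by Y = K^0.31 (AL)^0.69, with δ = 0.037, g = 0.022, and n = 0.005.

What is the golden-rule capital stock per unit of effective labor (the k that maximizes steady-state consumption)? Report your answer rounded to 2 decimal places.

The golden rule sets f'(k) = n + g + δ, i.e. α·k^(α−1) = n + g + δ.
So k^(1−α) = α / (n + g + δ) = 0.31 / 0.064 = 4.8438.
k_gold = 4.8438^(1/0.69) ≈ 9.8406

k_gold ≈ 9.84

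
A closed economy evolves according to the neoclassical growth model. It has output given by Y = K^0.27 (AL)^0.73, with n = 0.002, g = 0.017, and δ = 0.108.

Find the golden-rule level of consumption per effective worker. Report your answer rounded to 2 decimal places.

c_gold ≈ 0.96

At the golden rule, f'(k) = n + g + δ, so α·k^(α−1) = n + g + δ and k_gold = (α/(n + g + δ))^(1/(1−α)).
k_gold = (0.27/0.127)^(1/0.73) = 2.1260^1.3699 ≈ 2.8101
c_gold = f(k_gold) − (n + g + δ)·k_gold = 1.3218 − 0.127×2.8101 ≈ 0.9649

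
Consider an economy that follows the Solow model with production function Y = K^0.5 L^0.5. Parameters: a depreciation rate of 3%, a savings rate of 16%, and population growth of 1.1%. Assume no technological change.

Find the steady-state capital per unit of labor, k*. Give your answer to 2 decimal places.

k* ≈ 15.23

At the steady state, Δk = 0, so s·k^α = (n + δ)·k.
Rearranging, k^(1−α) = s / (n + δ).
k^0.5 = 0.16 / (0.011 + 0.030) = 0.16 / 0.041 = 3.9024
k* = 3.9024^(1/0.5) ≈ 15.2287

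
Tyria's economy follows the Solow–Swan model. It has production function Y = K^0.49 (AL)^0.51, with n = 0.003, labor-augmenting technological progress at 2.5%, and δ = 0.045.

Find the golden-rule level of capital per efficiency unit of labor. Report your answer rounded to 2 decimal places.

k_gold ≈ 41.81

The golden rule sets f'(k) = n + g + δ, i.e. α·k^(α−1) = n + g + δ.
So k^(1−α) = α / (n + g + δ) = 0.49 / 0.073 = 6.7123.
k_gold = 6.7123^(1/0.51) ≈ 41.8135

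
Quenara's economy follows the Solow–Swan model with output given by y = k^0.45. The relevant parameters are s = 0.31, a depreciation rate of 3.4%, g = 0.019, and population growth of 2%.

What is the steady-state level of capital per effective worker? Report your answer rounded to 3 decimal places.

Steady state requires s·f(k) = (n + g + δ)·k, i.e. s·k^α = (n + g + δ)·k.
Dividing both sides by k: k^(1−α) = s / (n + g + δ).
k^0.55 = 0.31 / (0.020 + 0.019 + 0.034) = 0.31 / 0.073 = 4.2466
k* = 4.2466^(1/0.55) ≈ 13.8642

k* ≈ 13.864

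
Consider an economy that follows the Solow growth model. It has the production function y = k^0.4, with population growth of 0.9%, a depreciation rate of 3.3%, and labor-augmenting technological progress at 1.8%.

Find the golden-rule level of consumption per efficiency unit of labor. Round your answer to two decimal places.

At the golden rule, f'(k) = n + g + δ, so α·k^(α−1) = n + g + δ and k_gold = (α/(n + g + δ))^(1/(1−α)).
k_gold = (0.4/0.060)^(1/0.6) = 6.6667^1.6667 ≈ 23.6163
c_gold = f(k_gold) − (n + g + δ)·k_gold = 3.5423 − 0.060×23.6163 ≈ 2.1253

c_gold ≈ 2.13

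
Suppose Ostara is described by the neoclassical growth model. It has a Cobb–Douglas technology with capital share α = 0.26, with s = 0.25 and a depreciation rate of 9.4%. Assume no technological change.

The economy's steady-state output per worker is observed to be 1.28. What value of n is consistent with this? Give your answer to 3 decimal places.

Steady state requires s·f(k) = (n + δ)·k, i.e. s·k^α = (n + δ)·k.
Since y* = [s/(n + δ)]^(α/(1−α)), we have s/(n + δ) = (y*)^((1−α)/α) = 1.28^2.8462 = 2.0190.
Therefore n + δ = s / 2.0190 = 0.25 / 2.0190 = 0.1238, so n = 0.1238 − 0.094 = 0.0298.

n ≈ 0.030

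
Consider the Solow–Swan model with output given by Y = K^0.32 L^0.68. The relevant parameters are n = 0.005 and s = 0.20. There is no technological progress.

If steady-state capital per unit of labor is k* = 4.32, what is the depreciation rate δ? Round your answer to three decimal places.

At the steady state, Δk = 0, so s·k^α = (n + δ)·k.
So s / (n + δ) = (k*)^(1−α) = 4.32^0.68 = 2.7048.
Therefore n + δ = s / 2.7048 = 0.20 / 2.7048 = 0.0739, so δ = 0.0739 − 0.005 = 0.0689.

δ ≈ 0.069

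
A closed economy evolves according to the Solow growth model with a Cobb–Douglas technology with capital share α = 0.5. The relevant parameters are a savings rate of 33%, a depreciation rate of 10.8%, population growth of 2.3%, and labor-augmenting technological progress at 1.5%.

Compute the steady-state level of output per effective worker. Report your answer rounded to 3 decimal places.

In steady state, investment equals break-even investment: s·k^α = (n + g + δ)·k.
Rearranging, k^(1−α) = s / (n + g + δ).
k^0.5 = 0.33 / (0.023 + 0.015 + 0.108) = 0.33 / 0.146 = 2.2603
k* = 2.2603^(1/0.5) ≈ 5.1090
y* = (k*)^α = 5.1090^0.5 ≈ 2.2603

y* ≈ 2.260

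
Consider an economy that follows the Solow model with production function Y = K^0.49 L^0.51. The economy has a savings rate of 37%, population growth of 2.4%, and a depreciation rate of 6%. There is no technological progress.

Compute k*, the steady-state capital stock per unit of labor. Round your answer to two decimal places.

k* ≈ 18.31

In steady state, investment equals break-even investment: s·k^α = (n + δ)·k.
Rearranging, k^(1−α) = s / (n + δ).
k^0.51 = 0.37 / (0.024 + 0.060) = 0.37 / 0.084 = 4.4048
k* = 4.4048^(1/0.51) ≈ 18.3063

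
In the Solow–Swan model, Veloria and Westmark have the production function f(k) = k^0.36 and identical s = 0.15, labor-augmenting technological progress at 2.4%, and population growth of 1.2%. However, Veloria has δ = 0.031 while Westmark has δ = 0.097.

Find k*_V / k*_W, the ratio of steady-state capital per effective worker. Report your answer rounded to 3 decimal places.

ratio ≈ 2.919

Steady-state k* = [s/(n + g + δ)]^(1/(1−α)), so the ratio is [ (s_V/(n + g + δ)_V) / (s_W/(n + g + δ)_W) ]^1.5625.
s_V/(n + g + δ)_V = 0.15/0.067 = 2.2388; s_W/(n + g + δ)_W = 0.15/0.133 = 1.1278.
Ratio = (2.2388/1.1278)^1.5625 = 1.9851^1.5625 ≈ 2.9193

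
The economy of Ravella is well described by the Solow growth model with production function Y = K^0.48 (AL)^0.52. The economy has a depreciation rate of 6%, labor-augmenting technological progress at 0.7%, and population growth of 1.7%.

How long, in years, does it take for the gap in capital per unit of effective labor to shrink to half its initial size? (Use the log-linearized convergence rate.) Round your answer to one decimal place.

half-life ≈ 15.9 years

Near the steady state the convergence rate is λ = (1 − α)(n + g + δ).
λ = (1 − 0.48) × 0.084 = 0.52 × 0.084 = 0.04368
Half-life = ln 2 / λ = 0.6931 / 0.04368 ≈ 15.87 years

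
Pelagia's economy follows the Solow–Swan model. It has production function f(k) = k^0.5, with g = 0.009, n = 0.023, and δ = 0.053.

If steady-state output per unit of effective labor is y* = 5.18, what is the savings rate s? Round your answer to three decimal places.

s ≈ 0.440

In steady state, investment equals break-even investment: s·k^α = (n + g + δ)·k.
Since y* = [s/(n + g + δ)]^(α/(1−α)), we have s/(n + g + δ) = (y*)^((1−α)/α) = 5.18^1 = 5.1800.
Therefore s = 5.1800 × (n + g + δ) = 5.1800 × 0.085 = 0.4403.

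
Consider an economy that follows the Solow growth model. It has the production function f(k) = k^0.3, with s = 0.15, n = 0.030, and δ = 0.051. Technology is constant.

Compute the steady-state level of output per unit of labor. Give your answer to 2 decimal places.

Steady state requires s·f(k) = (n + δ)·k, i.e. s·k^α = (n + δ)·k.
Rearranging, k^(1−α) = s / (n + δ).
k^0.7 = 0.15 / (0.030 + 0.051) = 0.15 / 0.081 = 1.8519
k* = 1.8519^(1/0.7) ≈ 2.4116
y* = (k*)^α = 2.4116^0.3 ≈ 1.3022

y* ≈ 1.30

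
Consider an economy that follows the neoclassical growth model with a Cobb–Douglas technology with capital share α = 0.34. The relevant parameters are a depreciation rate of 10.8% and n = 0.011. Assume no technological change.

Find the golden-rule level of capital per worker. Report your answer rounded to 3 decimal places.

The golden rule sets f'(k) = n + δ, i.e. α·k^(α−1) = n + δ.
So k^(1−α) = α / (n + δ) = 0.34 / 0.119 = 2.8571.
k_gold = 2.8571^(1/0.66) ≈ 4.9068

k_gold ≈ 4.907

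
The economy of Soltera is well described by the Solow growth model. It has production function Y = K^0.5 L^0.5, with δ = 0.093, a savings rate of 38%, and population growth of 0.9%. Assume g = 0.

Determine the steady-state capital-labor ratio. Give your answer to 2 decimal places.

Steady state requires s·f(k) = (n + δ)·k, i.e. s·k^α = (n + δ)·k.
Rearranging, k^(1−α) = s / (n + δ).
k^0.5 = 0.38 / (0.009 + 0.093) = 0.38 / 0.102 = 3.7255
k* = 3.7255^(1/0.5) ≈ 13.8794

k* ≈ 13.88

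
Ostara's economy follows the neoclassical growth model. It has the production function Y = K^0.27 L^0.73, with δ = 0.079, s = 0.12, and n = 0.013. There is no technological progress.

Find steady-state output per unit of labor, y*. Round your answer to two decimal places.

y* ≈ 1.10

In steady state, investment equals break-even investment: s·k^α = (n + δ)·k.
Rearranging, k^(1−α) = s / (n + δ).
k^0.73 = 0.12 / (0.013 + 0.079) = 0.12 / 0.092 = 1.3043
k* = 1.3043^(1/0.73) ≈ 1.4390
y* = (k*)^α = 1.4390^0.27 ≈ 1.1033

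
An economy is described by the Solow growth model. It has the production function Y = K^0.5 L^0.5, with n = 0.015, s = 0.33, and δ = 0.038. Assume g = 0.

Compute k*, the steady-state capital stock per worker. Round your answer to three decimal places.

k* = 38.768

In steady state, investment equals break-even investment: s·k^α = (n + δ)·k.
Rearranging, k^(1−α) = s / (n + δ).
k^0.5 = 0.33 / (0.015 + 0.038) = 0.33 / 0.053 = 6.2264
k* = 6.2264^(1/0.5) ≈ 38.7681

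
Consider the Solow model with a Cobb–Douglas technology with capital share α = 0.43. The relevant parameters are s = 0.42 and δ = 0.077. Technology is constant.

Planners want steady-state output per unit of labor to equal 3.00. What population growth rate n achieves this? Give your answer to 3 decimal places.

Steady state requires s·f(k) = (n + δ)·k, i.e. s·k^α = (n + δ)·k.
Since y* = [s/(n + δ)]^(α/(1−α)), we have s/(n + δ) = (y*)^((1−α)/α) = 3.00^1.3256 = 4.2901.
Therefore n + δ = s / 4.2901 = 0.42 / 4.2901 = 0.0979, so n = 0.0979 − 0.077 = 0.0209.

n ≈ 0.021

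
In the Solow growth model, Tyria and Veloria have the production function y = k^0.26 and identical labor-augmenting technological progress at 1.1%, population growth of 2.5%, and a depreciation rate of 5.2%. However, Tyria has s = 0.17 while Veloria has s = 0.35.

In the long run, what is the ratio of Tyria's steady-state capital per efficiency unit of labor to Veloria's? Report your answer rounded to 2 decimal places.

Steady-state k* = [s/(n + g + δ)]^(1/(1−α)), so the ratio is [ (s_T/(n + g + δ)_T) / (s_V/(n + g + δ)_V) ]^1.3514.
s_T/(n + g + δ)_T = 0.17/0.088 = 1.9318; s_V/(n + g + δ)_V = 0.35/0.088 = 3.9773.
Ratio = (1.9318/3.9773)^1.3514 = 0.4857^1.3514 ≈ 0.3768

k*_T / k*_V ≈ 0.38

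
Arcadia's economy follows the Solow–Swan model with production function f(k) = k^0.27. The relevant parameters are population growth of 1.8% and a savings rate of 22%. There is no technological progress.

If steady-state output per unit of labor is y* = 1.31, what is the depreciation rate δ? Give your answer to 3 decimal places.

δ ≈ 0.088

In steady state, investment equals break-even investment: s·k^α = (n + δ)·k.
Since y* = [s/(n + δ)]^(α/(1−α)), we have s/(n + δ) = (y*)^((1−α)/α) = 1.31^2.7037 = 2.0752.
Therefore n + δ = s / 2.0752 = 0.22 / 2.0752 = 0.1060, so δ = 0.1060 − 0.018 = 0.0880.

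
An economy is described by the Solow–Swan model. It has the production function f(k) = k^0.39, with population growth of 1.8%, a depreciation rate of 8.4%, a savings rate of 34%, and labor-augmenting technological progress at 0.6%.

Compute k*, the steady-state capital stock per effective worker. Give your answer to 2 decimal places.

At the steady state, Δk = 0, so s·k^α = (n + g + δ)·k.
Dividing both sides by k: k^(1−α) = s / (n + g + δ).
k^0.61 = 0.34 / (0.018 + 0.006 + 0.084) = 0.34 / 0.108 = 3.1481
k* = 3.1481^(1/0.61) ≈ 6.5535

k* = 6.55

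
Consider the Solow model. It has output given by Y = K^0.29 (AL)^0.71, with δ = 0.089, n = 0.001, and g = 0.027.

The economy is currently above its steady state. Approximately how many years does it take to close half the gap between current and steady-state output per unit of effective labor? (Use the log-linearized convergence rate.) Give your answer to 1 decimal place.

t_½ ≈ 8.3 years

Near the steady state the convergence rate is λ = (1 − α)(n + g + δ).
λ = (1 − 0.29) × 0.117 = 0.71 × 0.117 = 0.08307
Half-life = ln 2 / λ = 0.6931 / 0.08307 ≈ 8.34 years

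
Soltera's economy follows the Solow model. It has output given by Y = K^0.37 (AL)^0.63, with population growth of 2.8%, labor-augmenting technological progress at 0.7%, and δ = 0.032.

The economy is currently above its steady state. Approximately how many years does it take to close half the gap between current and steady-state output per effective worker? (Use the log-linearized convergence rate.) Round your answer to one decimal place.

Near the steady state the convergence rate is λ = (1 − α)(n + g + δ).
λ = (1 − 0.37) × 0.067 = 0.63 × 0.067 = 0.04221
Half-life = ln 2 / λ = 0.6931 / 0.04221 ≈ 16.42 years

about 16.4 years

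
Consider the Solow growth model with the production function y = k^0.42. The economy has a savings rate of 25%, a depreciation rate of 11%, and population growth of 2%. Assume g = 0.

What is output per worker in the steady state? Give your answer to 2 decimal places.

y* = 1.61

At the steady state, Δk = 0, so s·k^α = (n + δ)·k.
Rearranging, k^(1−α) = s / (n + δ).
k^0.58 = 0.25 / (0.020 + 0.110) = 0.25 / 0.130 = 1.9231
k* = 1.9231^(1/0.58) ≈ 3.0879
y* = (k*)^α = 3.0879^0.42 ≈ 1.6057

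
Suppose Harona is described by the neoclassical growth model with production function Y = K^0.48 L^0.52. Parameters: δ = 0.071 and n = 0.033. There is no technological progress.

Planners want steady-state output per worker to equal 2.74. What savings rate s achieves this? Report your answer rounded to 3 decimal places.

Steady state requires s·f(k) = (n + δ)·k, i.e. s·k^α = (n + δ)·k.
Since y* = [s/(n + δ)]^(α/(1−α)), we have s/(n + δ) = (y*)^((1−α)/α) = 2.74^1.0833 = 2.9800.
Therefore s = 2.9800 × (n + δ) = 2.9800 × 0.104 = 0.3099.

s ≈ 0.310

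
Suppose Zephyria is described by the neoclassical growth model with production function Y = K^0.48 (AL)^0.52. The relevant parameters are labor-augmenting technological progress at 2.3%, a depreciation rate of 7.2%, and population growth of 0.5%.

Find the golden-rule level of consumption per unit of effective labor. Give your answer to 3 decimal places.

c_gold ≈ 2.212

At the golden rule, f'(k) = n + g + δ, so α·k^(α−1) = n + g + δ and k_gold = (α/(n + g + δ))^(1/(1−α)).
k_gold = (0.48/0.100)^(1/0.52) = 4.8000^1.9231 ≈ 20.4218
c_gold = f(k_gold) − (n + g + δ)·k_gold = 4.2545 − 0.100×20.4218 ≈ 2.2123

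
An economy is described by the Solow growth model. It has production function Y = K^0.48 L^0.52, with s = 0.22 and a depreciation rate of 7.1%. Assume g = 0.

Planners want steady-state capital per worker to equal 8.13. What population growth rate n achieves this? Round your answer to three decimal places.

n ≈ 0.003

Steady state requires s·f(k) = (n + δ)·k, i.e. s·k^α = (n + δ)·k.
So s / (n + δ) = (k*)^(1−α) = 8.13^0.52 = 2.9734.
Therefore n + δ = s / 2.9734 = 0.22 / 2.9734 = 0.0740, so n = 0.0740 − 0.071 = 0.0030.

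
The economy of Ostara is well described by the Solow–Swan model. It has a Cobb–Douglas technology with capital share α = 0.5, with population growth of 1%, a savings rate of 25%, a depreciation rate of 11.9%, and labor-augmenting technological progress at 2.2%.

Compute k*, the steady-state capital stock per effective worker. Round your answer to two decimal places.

k* ≈ 2.74

Steady state requires s·f(k) = (n + g + δ)·k, i.e. s·k^α = (n + g + δ)·k.
Dividing both sides by k: k^(1−α) = s / (n + g + δ).
k^0.5 = 0.25 / (0.010 + 0.022 + 0.119) = 0.25 / 0.151 = 1.6556
k* = 1.6556^(1/0.5) ≈ 2.7410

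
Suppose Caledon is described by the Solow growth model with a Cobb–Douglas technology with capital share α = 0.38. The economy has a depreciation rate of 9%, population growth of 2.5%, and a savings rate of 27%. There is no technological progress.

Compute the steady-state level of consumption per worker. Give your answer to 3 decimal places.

c* ≈ 1.232

Steady state requires s·f(k) = (n + δ)·k, i.e. s·k^α = (n + δ)·k.
Dividing both sides by k: k^(1−α) = s / (n + δ).
k^0.62 = 0.27 / (0.025 + 0.090) = 0.27 / 0.115 = 2.3478
k* = 2.3478^(1/0.62) ≈ 3.9613
y* = (k*)^α = 3.9613^0.38 ≈ 1.6872
c* = (1 − s)·y* = (1 − 0.27) × 1.6872 ≈ 1.2317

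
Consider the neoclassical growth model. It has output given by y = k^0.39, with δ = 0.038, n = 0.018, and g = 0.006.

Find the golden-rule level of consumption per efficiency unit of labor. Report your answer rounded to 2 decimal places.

c_gold ≈ 1.98

At the golden rule, f'(k) = n + g + δ, so α·k^(α−1) = n + g + δ and k_gold = (α/(n + g + δ))^(1/(1−α)).
k_gold = (0.39/0.062)^(1/0.61) = 6.2903^1.6393 ≈ 20.3827
c_gold = f(k_gold) − (n + g + δ)·k_gold = 3.2405 − 0.062×20.3827 ≈ 1.9768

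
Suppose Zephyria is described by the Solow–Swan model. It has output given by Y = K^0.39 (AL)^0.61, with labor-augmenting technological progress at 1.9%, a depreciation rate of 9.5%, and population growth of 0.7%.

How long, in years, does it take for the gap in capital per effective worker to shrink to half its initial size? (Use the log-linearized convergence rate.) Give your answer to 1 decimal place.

Near the steady state the convergence rate is λ = (1 − α)(n + g + δ).
λ = (1 − 0.39) × 0.121 = 0.61 × 0.121 = 0.07381
Half-life = ln 2 / λ = 0.6931 / 0.07381 ≈ 9.39 years

about 9.4 years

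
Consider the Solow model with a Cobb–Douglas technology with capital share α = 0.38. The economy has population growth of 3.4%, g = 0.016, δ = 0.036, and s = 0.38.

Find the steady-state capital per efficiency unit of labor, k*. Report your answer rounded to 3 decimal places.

Steady state requires s·f(k) = (n + g + δ)·k, i.e. s·k^α = (n + g + δ)·k.
Dividing both sides by k: k^(1−α) = s / (n + g + δ).
k^0.62 = 0.38 / (0.034 + 0.016 + 0.036) = 0.38 / 0.086 = 4.4186
k* = 4.4186^(1/0.62) ≈ 10.9845

k* ≈ 10.985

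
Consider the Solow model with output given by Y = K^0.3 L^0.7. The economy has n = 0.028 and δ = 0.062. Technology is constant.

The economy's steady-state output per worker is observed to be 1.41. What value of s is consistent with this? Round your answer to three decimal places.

Steady state requires s·f(k) = (n + δ)·k, i.e. s·k^α = (n + δ)·k.
Since y* = [s/(n + δ)]^(α/(1−α)), we have s/(n + δ) = (y*)^((1−α)/α) = 1.41^2.3333 = 2.2293.
Therefore s = 2.2293 × (n + δ) = 2.2293 × 0.090 = 0.2006.

s ≈ 0.201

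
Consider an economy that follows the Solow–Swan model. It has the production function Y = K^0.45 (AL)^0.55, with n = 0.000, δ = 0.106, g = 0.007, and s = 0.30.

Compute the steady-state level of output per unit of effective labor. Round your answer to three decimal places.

In steady state, investment equals break-even investment: s·k^α = (n + g + δ)·k.
Dividing both sides by k: k^(1−α) = s / (n + g + δ).
k^0.55 = 0.30 / (0.000 + 0.007 + 0.106) = 0.30 / 0.113 = 2.6549
k* = 2.6549^(1/0.55) ≈ 5.9020
y* = (k*)^α = 5.9020^0.45 ≈ 2.2231

y* = 2.223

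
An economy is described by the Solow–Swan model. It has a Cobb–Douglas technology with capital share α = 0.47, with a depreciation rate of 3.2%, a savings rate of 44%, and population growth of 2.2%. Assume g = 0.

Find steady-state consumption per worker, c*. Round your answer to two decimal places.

At the steady state, Δk = 0, so s·k^α = (n + δ)·k.
Rearranging, k^(1−α) = s / (n + δ).
k^0.53 = 0.44 / (0.022 + 0.032) = 0.44 / 0.054 = 8.1481
k* = 8.1481^(1/0.53) ≈ 52.3569
y* = (k*)^α = 52.3569^0.47 ≈ 6.4257
c* = (1 − s)·y* = (1 − 0.44) × 6.4257 ≈ 3.5984

c* ≈ 3.60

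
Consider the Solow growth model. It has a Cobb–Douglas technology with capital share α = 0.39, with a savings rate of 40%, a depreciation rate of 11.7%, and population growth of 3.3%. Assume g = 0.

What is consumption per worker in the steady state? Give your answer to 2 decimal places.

Steady state requires s·f(k) = (n + δ)·k, i.e. s·k^α = (n + δ)·k.
Dividing both sides by k: k^(1−α) = s / (n + δ).
k^0.61 = 0.40 / (0.033 + 0.117) = 0.40 / 0.150 = 2.6667
k* = 2.6667^(1/0.61) ≈ 4.9925
y* = (k*)^α = 4.9925^0.39 ≈ 1.8722
c* = (1 − s)·y* = (1 − 0.40) × 1.8722 ≈ 1.1233

c* = 1.12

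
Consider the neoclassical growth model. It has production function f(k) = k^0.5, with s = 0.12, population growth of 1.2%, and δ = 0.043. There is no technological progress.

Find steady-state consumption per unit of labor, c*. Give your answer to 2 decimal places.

Steady state requires s·f(k) = (n + δ)·k, i.e. s·k^α = (n + δ)·k.
Dividing both sides by k: k^(1−α) = s / (n + δ).
k^0.5 = 0.12 / (0.012 + 0.043) = 0.12 / 0.055 = 2.1818
k* = 2.1818^(1/0.5) ≈ 4.7603
y* = (k*)^α = 4.7603^0.5 ≈ 2.1818
c* = (1 − s)·y* = (1 − 0.12) × 2.1818 ≈ 1.9200

c* ≈ 1.92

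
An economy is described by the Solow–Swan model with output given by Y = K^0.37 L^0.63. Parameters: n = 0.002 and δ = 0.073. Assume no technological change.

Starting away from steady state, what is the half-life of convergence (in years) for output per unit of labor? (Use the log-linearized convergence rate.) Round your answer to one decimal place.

half-life ≈ 14.7 years

Near the steady state the convergence rate is λ = (1 − α)(n + δ).
λ = (1 − 0.37) × 0.075 = 0.63 × 0.075 = 0.04725
Half-life = ln 2 / λ = 0.6931 / 0.04725 ≈ 14.67 years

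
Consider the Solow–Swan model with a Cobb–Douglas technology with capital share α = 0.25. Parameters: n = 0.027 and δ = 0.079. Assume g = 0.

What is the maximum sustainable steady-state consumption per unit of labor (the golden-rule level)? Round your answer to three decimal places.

At the golden rule, f'(k) = n + δ, so α·k^(α−1) = n + δ and k_gold = (α/(n + δ))^(1/(1−α)).
k_gold = (0.25/0.106)^(1/0.75) = 2.3585^1.3333 ≈ 3.1393
c_gold = f(k_gold) − (n + δ)·k_gold = 1.3311 − 0.106×3.1393 ≈ 0.9983

c_gold ≈ 0.998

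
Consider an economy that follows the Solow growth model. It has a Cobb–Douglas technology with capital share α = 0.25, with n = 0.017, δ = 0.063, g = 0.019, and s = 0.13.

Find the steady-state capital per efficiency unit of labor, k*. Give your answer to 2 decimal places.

At the steady state, Δk = 0, so s·k^α = (n + g + δ)·k.
Rearranging, k^(1−α) = s / (n + g + δ).
k^0.75 = 0.13 / (0.017 + 0.019 + 0.063) = 0.13 / 0.099 = 1.3131
k* = 1.3131^(1/0.75) ≈ 1.4379

k* = 1.44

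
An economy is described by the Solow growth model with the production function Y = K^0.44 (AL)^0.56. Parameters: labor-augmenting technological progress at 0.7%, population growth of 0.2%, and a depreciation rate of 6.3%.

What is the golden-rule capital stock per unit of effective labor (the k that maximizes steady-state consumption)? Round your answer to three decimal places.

k_gold ≈ 25.339

The golden rule sets f'(k) = n + g + δ, i.e. α·k^(α−1) = n + g + δ.
So k^(1−α) = α / (n + g + δ) = 0.44 / 0.072 = 6.1111.
k_gold = 6.1111^(1/0.56) ≈ 25.3387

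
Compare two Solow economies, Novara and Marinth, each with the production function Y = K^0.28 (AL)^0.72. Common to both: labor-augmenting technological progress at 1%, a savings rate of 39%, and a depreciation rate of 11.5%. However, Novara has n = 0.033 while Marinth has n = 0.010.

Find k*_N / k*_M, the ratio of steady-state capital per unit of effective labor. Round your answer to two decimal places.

Steady-state k* = [s/(n + g + δ)]^(1/(1−α)), so the ratio is [ (s_N/(n + g + δ)_N) / (s_M/(n + g + δ)_M) ]^1.3889.
s_N/(n + g + δ)_N = 0.39/0.158 = 2.4684; s_M/(n + g + δ)_M = 0.39/0.135 = 2.8889.
Ratio = (2.4684/2.8889)^1.3889 = 0.8544^1.3889 ≈ 0.8037

k*_N / k*_M ≈ 0.80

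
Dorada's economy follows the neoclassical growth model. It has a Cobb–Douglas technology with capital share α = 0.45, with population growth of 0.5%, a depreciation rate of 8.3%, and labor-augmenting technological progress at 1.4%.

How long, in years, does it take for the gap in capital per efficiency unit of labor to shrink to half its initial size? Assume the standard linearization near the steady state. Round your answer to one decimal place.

Near the steady state the convergence rate is λ = (1 − α)(n + g + δ).
λ = (1 − 0.45) × 0.102 = 0.55 × 0.102 = 0.0561
Half-life = ln 2 / λ = 0.6931 / 0.0561 ≈ 12.35 years

half-life ≈ 12.4 years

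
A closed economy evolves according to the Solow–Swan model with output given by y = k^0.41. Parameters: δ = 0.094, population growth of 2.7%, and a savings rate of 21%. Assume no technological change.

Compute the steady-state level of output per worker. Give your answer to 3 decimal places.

y* ≈ 1.467

At the steady state, Δk = 0, so s·k^α = (n + δ)·k.
Dividing both sides by k: k^(1−α) = s / (n + δ).
k^0.59 = 0.21 / (0.027 + 0.094) = 0.21 / 0.121 = 1.7355
k* = 1.7355^(1/0.59) ≈ 2.5457
y* = (k*)^α = 2.5457^0.41 ≈ 1.4668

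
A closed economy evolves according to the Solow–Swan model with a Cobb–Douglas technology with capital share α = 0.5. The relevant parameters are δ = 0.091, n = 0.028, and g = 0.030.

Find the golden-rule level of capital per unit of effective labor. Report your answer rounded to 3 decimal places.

The golden rule sets f'(k) = n + g + δ, i.e. α·k^(α−1) = n + g + δ.
So k^(1−α) = α / (n + g + δ) = 0.5 / 0.149 = 3.3557.
k_gold = 3.3557^(1/0.5) ≈ 11.2607

k_gold ≈ 11.261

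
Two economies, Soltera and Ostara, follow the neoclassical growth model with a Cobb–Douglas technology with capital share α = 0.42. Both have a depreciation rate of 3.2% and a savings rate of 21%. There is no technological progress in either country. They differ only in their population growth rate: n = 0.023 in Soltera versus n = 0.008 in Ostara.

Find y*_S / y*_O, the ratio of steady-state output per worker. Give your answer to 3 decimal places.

y*_S / y*_O ≈ 0.794

Steady-state y* = [s/(n + δ)]^(α/(1−α)), so the ratio is [ (s_S/(n + δ)_S) / (s_O/(n + δ)_O) ]^0.7241.
s_S/(n + δ)_S = 0.21/0.055 = 3.8182; s_O/(n + δ)_O = 0.21/0.040 = 5.2500.
Ratio = (3.8182/5.2500)^0.7241 = 0.7273^0.7241 ≈ 0.7941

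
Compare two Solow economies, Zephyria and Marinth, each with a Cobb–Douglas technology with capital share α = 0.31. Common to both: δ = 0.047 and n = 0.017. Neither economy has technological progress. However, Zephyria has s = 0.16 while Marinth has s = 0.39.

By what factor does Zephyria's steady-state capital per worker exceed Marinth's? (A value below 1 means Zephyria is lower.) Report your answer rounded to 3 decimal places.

ratio ≈ 0.275

Steady-state k* = [s/(n + δ)]^(1/(1−α)), so the ratio is [ (s_Z/(n + δ)_Z) / (s_M/(n + δ)_M) ]^1.4493.
s_Z/(n + δ)_Z = 0.16/0.064 = 2.5000; s_M/(n + δ)_M = 0.39/0.064 = 6.0938.
Ratio = (2.5000/6.0938)^1.4493 = 0.4103^1.4493 ≈ 0.2750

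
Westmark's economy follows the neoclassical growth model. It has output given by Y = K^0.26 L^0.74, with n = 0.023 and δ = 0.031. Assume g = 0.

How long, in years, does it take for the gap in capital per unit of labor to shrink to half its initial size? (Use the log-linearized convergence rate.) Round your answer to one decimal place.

Near the steady state the convergence rate is λ = (1 − α)(n + δ).
λ = (1 − 0.26) × 0.054 = 0.74 × 0.054 = 0.03996
Half-life = ln 2 / λ = 0.6931 / 0.03996 ≈ 17.34 years

about 17.3 years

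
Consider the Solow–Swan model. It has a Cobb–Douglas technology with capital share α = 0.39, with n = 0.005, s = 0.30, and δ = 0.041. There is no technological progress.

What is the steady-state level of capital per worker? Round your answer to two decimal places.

Steady state requires s·f(k) = (n + δ)·k, i.e. s·k^α = (n + δ)·k.
Rearranging, k^(1−α) = s / (n + δ).
k^0.61 = 0.30 / (0.005 + 0.041) = 0.30 / 0.046 = 6.5217
k* = 6.5217^(1/0.61) ≈ 21.6281

k* = 21.63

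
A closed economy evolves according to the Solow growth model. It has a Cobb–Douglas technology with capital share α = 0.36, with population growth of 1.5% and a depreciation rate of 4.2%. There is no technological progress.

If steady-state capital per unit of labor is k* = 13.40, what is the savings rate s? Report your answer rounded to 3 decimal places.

s ≈ 0.300

At the steady state, Δk = 0, so s·k^α = (n + δ)·k.
So s / (n + δ) = (k*)^(1−α) = 13.40^0.64 = 5.2644.
Therefore s = 5.2644 × (n + δ) = 5.2644 × 0.057 = 0.3001.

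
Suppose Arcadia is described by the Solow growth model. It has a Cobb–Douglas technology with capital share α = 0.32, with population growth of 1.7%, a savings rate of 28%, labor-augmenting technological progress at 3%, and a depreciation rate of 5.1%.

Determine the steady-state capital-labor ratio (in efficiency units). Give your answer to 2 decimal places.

In steady state, investment equals break-even investment: s·k^α = (n + g + δ)·k.
Rearranging, k^(1−α) = s / (n + g + δ).
k^0.68 = 0.28 / (0.017 + 0.030 + 0.051) = 0.28 / 0.098 = 2.8571
k* = 2.8571^(1/0.68) ≈ 4.6825

k* ≈ 4.68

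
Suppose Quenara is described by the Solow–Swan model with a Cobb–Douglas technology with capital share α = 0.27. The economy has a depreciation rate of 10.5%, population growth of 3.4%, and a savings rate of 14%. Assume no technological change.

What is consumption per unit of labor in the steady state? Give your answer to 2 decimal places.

c* = 0.86

At the steady state, Δk = 0, so s·k^α = (n + δ)·k.
Dividing both sides by k: k^(1−α) = s / (n + δ).
k^0.73 = 0.14 / (0.034 + 0.105) = 0.14 / 0.139 = 1.0072
k* = 1.0072^(1/0.73) ≈ 1.0099
y* = (k*)^α = 1.0099^0.27 ≈ 1.0027
c* = (1 − s)·y* = (1 − 0.14) × 1.0027 ≈ 0.8623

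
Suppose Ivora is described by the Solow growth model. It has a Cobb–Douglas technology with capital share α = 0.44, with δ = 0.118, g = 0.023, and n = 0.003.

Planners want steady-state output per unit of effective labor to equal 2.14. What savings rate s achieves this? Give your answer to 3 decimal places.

In steady state, investment equals break-even investment: s·k^α = (n + g + δ)·k.
Since y* = [s/(n + g + δ)]^(α/(1−α)), we have s/(n + g + δ) = (y*)^((1−α)/α) = 2.14^1.2727 = 2.6334.
Therefore s = 2.6334 × (n + g + δ) = 2.6334 × 0.144 = 0.3792.

s ≈ 0.379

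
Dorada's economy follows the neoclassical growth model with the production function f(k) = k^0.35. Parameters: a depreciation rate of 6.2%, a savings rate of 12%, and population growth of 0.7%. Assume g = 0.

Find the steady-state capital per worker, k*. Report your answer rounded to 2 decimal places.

In steady state, investment equals break-even investment: s·k^α = (n + δ)·k.
Dividing both sides by k: k^(1−α) = s / (n + δ).
k^0.65 = 0.12 / (0.007 + 0.062) = 0.12 / 0.069 = 1.7391
k* = 1.7391^(1/0.65) ≈ 2.3428

k* = 2.34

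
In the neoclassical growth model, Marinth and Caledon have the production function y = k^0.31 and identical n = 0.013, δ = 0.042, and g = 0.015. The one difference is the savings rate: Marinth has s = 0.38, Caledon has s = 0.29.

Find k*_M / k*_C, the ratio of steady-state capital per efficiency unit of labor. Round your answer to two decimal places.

ratio ≈ 1.48

Steady-state k* = [s/(n + g + δ)]^(1/(1−α)), so the ratio is [ (s_M/(n + g + δ)_M) / (s_C/(n + g + δ)_C) ]^1.4493.
s_M/(n + g + δ)_M = 0.38/0.070 = 5.4286; s_C/(n + g + δ)_C = 0.29/0.070 = 4.1429.
Ratio = (5.4286/4.1429)^1.4493 = 1.3103^1.4493 ≈ 1.4795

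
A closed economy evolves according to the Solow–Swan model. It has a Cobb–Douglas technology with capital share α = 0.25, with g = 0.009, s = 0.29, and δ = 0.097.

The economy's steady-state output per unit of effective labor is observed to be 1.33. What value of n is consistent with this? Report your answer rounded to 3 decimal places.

n ≈ 0.017

In steady state, investment equals break-even investment: s·k^α = (n + g + δ)·k.
Since y* = [s/(n + g + δ)]^(α/(1−α)), we have s/(n + g + δ) = (y*)^((1−α)/α) = 1.33^3 = 2.3526.
Therefore n + g + δ = s / 2.3526 = 0.29 / 2.3526 = 0.1233, so n = 0.1233 − 0.106 = 0.0173.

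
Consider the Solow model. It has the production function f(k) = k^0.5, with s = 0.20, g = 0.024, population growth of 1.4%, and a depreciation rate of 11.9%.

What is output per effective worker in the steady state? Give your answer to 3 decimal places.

At the steady state, Δk = 0, so s·k^α = (n + g + δ)·k.
Dividing both sides by k: k^(1−α) = s / (n + g + δ).
k^0.5 = 0.20 / (0.014 + 0.024 + 0.119) = 0.20 / 0.157 = 1.2739
k* = 1.2739^(1/0.5) ≈ 1.6228
y* = (k*)^α = 1.6228^0.5 ≈ 1.2739

y* ≈ 1.274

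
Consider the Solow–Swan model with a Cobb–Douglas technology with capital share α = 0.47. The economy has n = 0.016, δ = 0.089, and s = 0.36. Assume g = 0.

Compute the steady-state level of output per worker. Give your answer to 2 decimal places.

y* = 2.98

In steady state, investment equals break-even investment: s·k^α = (n + δ)·k.
Dividing both sides by k: k^(1−α) = s / (n + δ).
k^0.53 = 0.36 / (0.016 + 0.089) = 0.36 / 0.105 = 3.4286
k* = 3.4286^(1/0.53) ≈ 10.2248
y* = (k*)^α = 10.2248^0.47 ≈ 2.9822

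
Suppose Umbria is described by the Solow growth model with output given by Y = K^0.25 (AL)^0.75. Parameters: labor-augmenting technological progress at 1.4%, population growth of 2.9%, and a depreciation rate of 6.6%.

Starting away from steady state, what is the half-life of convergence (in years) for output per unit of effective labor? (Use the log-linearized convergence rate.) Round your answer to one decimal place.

Near the steady state the convergence rate is λ = (1 − α)(n + g + δ).
λ = (1 − 0.25) × 0.109 = 0.75 × 0.109 = 0.08175
Half-life = ln 2 / λ = 0.6931 / 0.08175 ≈ 8.48 years

t_½ ≈ 8.5 years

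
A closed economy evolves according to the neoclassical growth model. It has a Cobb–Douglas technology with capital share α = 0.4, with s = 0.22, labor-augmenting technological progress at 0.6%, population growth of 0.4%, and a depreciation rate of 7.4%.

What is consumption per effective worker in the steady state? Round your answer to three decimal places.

c* ≈ 1.482

Steady state requires s·f(k) = (n + g + δ)·k, i.e. s·k^α = (n + g + δ)·k.
Dividing both sides by k: k^(1−α) = s / (n + g + δ).
k^0.6 = 0.22 / (0.004 + 0.006 + 0.074) = 0.22 / 0.084 = 2.6190
k* = 2.6190^(1/0.6) ≈ 4.9761
y* = (k*)^α = 4.9761^0.4 ≈ 1.9000
c* = (1 − s)·y* = (1 − 0.22) × 1.9000 ≈ 1.4820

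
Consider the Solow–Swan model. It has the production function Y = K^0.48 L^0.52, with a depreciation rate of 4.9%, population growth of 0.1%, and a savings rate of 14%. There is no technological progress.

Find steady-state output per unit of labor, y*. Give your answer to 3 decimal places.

y* = 2.587

Steady state requires s·f(k) = (n + δ)·k, i.e. s·k^α = (n + δ)·k.
Dividing both sides by k: k^(1−α) = s / (n + δ).
k^0.52 = 0.14 / (0.001 + 0.049) = 0.14 / 0.050 = 2.8000
k* = 2.8000^(1/0.52) ≈ 7.2430
y* = (k*)^α = 7.2430^0.48 ≈ 2.5868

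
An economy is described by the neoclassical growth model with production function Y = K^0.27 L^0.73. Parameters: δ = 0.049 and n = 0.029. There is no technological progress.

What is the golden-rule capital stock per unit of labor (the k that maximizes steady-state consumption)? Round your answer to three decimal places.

k_gold ≈ 5.479

The golden rule sets f'(k) = n + δ, i.e. α·k^(α−1) = n + δ.
So k^(1−α) = α / (n + δ) = 0.27 / 0.078 = 3.4615.
k_gold = 3.4615^(1/0.73) ≈ 5.4792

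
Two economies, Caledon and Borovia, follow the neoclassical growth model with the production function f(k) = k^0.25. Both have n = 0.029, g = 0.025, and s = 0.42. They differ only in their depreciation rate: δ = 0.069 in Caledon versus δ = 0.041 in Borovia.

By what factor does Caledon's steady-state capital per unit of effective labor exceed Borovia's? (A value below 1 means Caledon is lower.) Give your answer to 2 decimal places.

k*_C / k*_B ≈ 0.71

Steady-state k* = [s/(n + g + δ)]^(1/(1−α)), so the ratio is [ (s_C/(n + g + δ)_C) / (s_B/(n + g + δ)_B) ]^1.3333.
s_C/(n + g + δ)_C = 0.42/0.123 = 3.4146; s_B/(n + g + δ)_B = 0.42/0.095 = 4.4211.
Ratio = (3.4146/4.4211)^1.3333 = 0.7723^1.3333 ≈ 0.7086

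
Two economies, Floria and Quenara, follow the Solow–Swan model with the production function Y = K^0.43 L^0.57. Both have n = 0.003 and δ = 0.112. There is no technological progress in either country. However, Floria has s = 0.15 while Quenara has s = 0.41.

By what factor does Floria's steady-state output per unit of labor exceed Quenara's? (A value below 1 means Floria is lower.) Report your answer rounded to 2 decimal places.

Steady-state y* = [s/(n + δ)]^(α/(1−α)), so the ratio is [ (s_F/(n + δ)_F) / (s_Q/(n + δ)_Q) ]^0.7544.
s_F/(n + δ)_F = 0.15/0.115 = 1.3043; s_Q/(n + δ)_Q = 0.41/0.115 = 3.5652.
Ratio = (1.3043/3.5652)^0.7544 = 0.3658^0.7544 ≈ 0.4683

y*_F / y*_Q ≈ 0.47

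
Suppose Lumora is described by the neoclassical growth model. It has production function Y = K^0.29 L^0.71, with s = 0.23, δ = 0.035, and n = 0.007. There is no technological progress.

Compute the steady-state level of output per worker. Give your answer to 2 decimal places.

y* ≈ 2.00

At the steady state, Δk = 0, so s·k^α = (n + δ)·k.
Rearranging, k^(1−α) = s / (n + δ).
k^0.71 = 0.23 / (0.007 + 0.035) = 0.23 / 0.042 = 5.4762
k* = 5.4762^(1/0.71) ≈ 10.9676
y* = (k*)^α = 10.9676^0.29 ≈ 2.0028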